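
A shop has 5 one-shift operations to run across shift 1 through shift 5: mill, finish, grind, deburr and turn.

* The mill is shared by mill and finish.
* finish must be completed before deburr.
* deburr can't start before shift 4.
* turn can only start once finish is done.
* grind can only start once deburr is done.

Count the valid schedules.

36

Splitting on mill: it can be shift 1 (5), shift 2 (6), shift 3 (7), shift 4 (9), shift 5 (9). Listing each branch's schedules as (finish, grind, deburr, turn) by shift number:
mill=shift 1: (2,5,4,3) (2,5,4,4) (2,5,4,5) (3,5,4,4) (3,5,4,5) — 5.
mill=shift 2: (1,5,4,2) (1,5,4,3) (1,5,4,4) (1,5,4,5) (3,5,4,4) (3,5,4,5) — 6.
mill=shift 3: (1,5,4,2) (1,5,4,3) (1,5,4,4) (1,5,4,5) (2,5,4,3) (2,5,4,4) (2,5,4,5) — 7.
mill=shift 4: (1,5,4,2) (1,5,4,3) (1,5,4,4) (1,5,4,5) (2,5,4,3) (2,5,4,4) (2,5,4,5) (3,5,4,4) (3,5,4,5) — 9.
mill=shift 5: (1,5,4,2) (1,5,4,3) (1,5,4,4) (1,5,4,5) (2,5,4,3) (2,5,4,4) (2,5,4,5) (3,5,4,4) (3,5,4,5) — 9.
Summing: 5 + 6 + 7 + 9 + 9 = 36.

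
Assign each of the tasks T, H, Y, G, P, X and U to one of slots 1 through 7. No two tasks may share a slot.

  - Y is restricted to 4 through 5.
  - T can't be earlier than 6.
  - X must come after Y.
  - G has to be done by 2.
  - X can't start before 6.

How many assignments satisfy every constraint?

48

Splitting on T: it can be 6 (24), 7 (24). Listing each branch's schedules as (H, Y, G, P, X, U):
T=6: (1,4,2,3,7,5) (1,4,2,5,7,3) (1,5,2,3,7,4) (1,5,2,4,7,3) (2,4,1,3,7,5) (2,4,1,5,7,3) (2,5,1,3,7,4) (2,5,1,4,7,3) (3,4,1,2,7,5) (3,4,1,5,7,2) (3,4,2,1,7,5) (3,4,2,5,7,1) (3,5,1,2,7,4) (3,5,1,4,7,2) (3,5,2,1,7,4) (3,5,2,4,7,1) (4,5,1,2,7,3) (4,5,1,3,7,2) (4,5,2,1,7,3) (4,5,2,3,7,1) (5,4,1,2,7,3) (5,4,1,3,7,2) (5,4,2,1,7,3) (5,4,2,3,7,1) — 24.
T=7: (1,4,2,3,6,5) (1,4,2,5,6,3) (1,5,2,3,6,4) (1,5,2,4,6,3) (2,4,1,3,6,5) (2,4,1,5,6,3) (2,5,1,3,6,4) (2,5,1,4,6,3) (3,4,1,2,6,5) (3,4,1,5,6,2) (3,4,2,1,6,5) (3,4,2,5,6,1) (3,5,1,2,6,4) (3,5,1,4,6,2) (3,5,2,1,6,4) (3,5,2,4,6,1) (4,5,1,2,6,3) (4,5,1,3,6,2) (4,5,2,1,6,3) (4,5,2,3,6,1) (5,4,1,2,6,3) (5,4,1,3,6,2) (5,4,2,1,6,3) (5,4,2,3,6,1) — 24.
Summing: 24 + 24 = 48.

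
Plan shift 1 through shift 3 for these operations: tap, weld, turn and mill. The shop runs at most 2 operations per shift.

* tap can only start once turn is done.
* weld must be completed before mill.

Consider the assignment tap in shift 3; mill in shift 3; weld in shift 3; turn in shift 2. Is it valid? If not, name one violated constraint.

Invalid. The shop runs at most 2 operations per shift.

weld must be completed before mill — violated.
The shop runs at most 2 operations per shift — violated.
tap can only start once turn is done — holds.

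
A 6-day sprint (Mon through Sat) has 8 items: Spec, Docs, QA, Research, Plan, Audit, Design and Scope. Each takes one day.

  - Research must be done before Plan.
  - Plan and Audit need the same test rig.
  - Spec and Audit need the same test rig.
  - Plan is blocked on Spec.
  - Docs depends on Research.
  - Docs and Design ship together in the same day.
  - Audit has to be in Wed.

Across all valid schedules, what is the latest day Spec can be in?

Downstream work caps Spec at Fri.
Spec at Fri is achievable: Scope -> Mon; Docs -> Tue; Spec -> Fri; Audit -> Wed; QA -> Mon; Design -> Tue; Research -> Mon; Plan -> Sat.

Fri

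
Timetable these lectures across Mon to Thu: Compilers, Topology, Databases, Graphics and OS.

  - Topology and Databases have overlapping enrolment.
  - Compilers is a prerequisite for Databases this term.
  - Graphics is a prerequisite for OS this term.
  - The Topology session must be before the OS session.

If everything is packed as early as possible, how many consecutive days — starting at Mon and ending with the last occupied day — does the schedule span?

The precedence chain requires at least 2 distinct days.
2 works (last occupied day: Tue): for example Graphics=Mon; Databases=Tue; Topology=Mon; OS=Tue; Compilers=Mon.

2 days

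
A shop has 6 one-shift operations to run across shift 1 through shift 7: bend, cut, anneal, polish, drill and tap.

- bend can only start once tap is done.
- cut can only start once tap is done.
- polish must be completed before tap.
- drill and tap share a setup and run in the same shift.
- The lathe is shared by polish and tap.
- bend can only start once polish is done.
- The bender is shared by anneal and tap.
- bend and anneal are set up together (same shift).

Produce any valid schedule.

cut -> shift 3, bend -> shift 3, anneal -> shift 3, polish -> shift 1, tap -> shift 2, drill -> shift 2

Checking: tap(shift 2) before cut(shift 3); polish(shift 1) before bend(shift 3); tap(shift 2) before bend(shift 3); polish(shift 1) before tap(shift 2); anneal(shift 3) != tap(shift 2); polish(shift 1) != tap(shift 2); bend = anneal = shift 3; drill = tap = shift 2.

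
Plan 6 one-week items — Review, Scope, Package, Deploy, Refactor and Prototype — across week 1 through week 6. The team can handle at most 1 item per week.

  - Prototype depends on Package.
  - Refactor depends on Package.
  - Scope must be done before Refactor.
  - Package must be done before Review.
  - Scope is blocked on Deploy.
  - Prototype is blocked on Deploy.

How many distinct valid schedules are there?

Splitting on Review: it can be week 2 (3), week 3 (6), week 4 (8), week 5 (8), week 6 (8). Listing each branch's schedules as (Scope, Package, Deploy, Refactor, Prototype) by week number:
Review=week 2: (4,1,3,5,6) (4,1,3,6,5) (5,1,3,6,4) — 3.
Review=week 3: (4,1,2,5,6) (4,1,2,6,5) (4,2,1,5,6) (4,2,1,6,5) (5,1,2,6,4) (5,2,1,6,4) — 6.
Review=week 4: (2,3,1,5,6) (2,3,1,6,5) (3,1,2,5,6) (3,1,2,6,5) (3,2,1,5,6) (3,2,1,6,5) (5,1,2,6,3) (5,2,1,6,3) — 8.
Review=week 5: (2,3,1,4,6) (2,3,1,6,4) (3,1,2,4,6) (3,1,2,6,4) (3,2,1,4,6) (3,2,1,6,4) (4,1,2,6,3) (4,2,1,6,3) — 8.
Review=week 6: (2,3,1,4,5) (2,3,1,5,4) (3,1,2,4,5) (3,1,2,5,4) (3,2,1,4,5) (3,2,1,5,4) (4,1,2,5,3) (4,2,1,5,3) — 8.
Summing: 3 + 6 + 8 + 8 + 8 = 33.

33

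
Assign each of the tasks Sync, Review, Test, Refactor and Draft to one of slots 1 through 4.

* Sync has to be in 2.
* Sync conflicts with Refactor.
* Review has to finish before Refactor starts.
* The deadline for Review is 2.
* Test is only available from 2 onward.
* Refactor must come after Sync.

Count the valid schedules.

48

Splitting on Review: it can be 1 (24), 2 (24). Listing each branch's schedules as (Sync, Test, Refactor, Draft):
Review=1: (2,2,3,1) (2,2,3,2) (2,2,3,3) (2,2,3,4) (2,2,4,1) (2,2,4,2) (2,2,4,3) (2,2,4,4) (2,3,3,1) (2,3,3,2) (2,3,3,3) (2,3,3,4) (2,3,4,1) (2,3,4,2) (2,3,4,3) (2,3,4,4) (2,4,3,1) (2,4,3,2) (2,4,3,3) (2,4,3,4) (2,4,4,1) (2,4,4,2) (2,4,4,3) (2,4,4,4) — 24.
Review=2: (2,2,3,1) (2,2,3,2) (2,2,3,3) (2,2,3,4) (2,2,4,1) (2,2,4,2) (2,2,4,3) (2,2,4,4) (2,3,3,1) (2,3,3,2) (2,3,3,3) (2,3,3,4) (2,3,4,1) (2,3,4,2) (2,3,4,3) (2,3,4,4) (2,4,3,1) (2,4,3,2) (2,4,3,3) (2,4,3,4) (2,4,4,1) (2,4,4,2) (2,4,4,3) (2,4,4,4) — 24.
Summing: 24 + 24 = 48.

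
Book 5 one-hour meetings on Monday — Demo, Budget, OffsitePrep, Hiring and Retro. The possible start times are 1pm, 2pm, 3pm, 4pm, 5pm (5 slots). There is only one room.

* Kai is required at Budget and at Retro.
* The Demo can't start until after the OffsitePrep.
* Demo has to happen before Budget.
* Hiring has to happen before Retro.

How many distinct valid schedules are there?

10

Splitting on Demo: it can be 2pm (3), 3pm (4), 4pm (3). Listing each branch's schedules as (Budget, OffsitePrep, Hiring, Retro):
Demo=2pm: (3pm,1pm,4pm,5pm) (4pm,1pm,3pm,5pm) (5pm,1pm,3pm,4pm) — 3.
Demo=3pm: (4pm,1pm,2pm,5pm) (4pm,2pm,1pm,5pm) (5pm,1pm,2pm,4pm) (5pm,2pm,1pm,4pm) — 4.
Demo=4pm: (5pm,1pm,2pm,3pm) (5pm,2pm,1pm,3pm) (5pm,3pm,1pm,2pm) — 3.
Summing: 3 + 4 + 3 = 10.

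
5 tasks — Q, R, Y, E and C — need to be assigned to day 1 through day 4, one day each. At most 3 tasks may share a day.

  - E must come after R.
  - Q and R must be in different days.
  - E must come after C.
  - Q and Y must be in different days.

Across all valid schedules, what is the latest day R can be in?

day 3

Downstream work caps R at day 3.
R at day 3 is achievable: C -> day 1, R -> day 3, Q -> day 1, Y -> day 2, E -> day 4.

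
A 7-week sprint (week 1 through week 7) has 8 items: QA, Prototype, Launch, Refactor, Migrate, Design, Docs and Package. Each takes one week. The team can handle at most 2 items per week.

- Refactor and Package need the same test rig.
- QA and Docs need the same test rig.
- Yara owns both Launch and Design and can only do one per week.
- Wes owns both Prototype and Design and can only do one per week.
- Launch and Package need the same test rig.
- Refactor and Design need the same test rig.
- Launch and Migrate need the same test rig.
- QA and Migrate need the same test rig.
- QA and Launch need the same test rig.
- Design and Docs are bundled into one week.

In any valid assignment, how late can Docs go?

Docs at week 7 is achievable: Refactor=week 2; Prototype=week 1; Launch=week 2; Design=week 7; Package=week 3; Migrate=week 3; Docs=week 7; QA=week 1.

week 7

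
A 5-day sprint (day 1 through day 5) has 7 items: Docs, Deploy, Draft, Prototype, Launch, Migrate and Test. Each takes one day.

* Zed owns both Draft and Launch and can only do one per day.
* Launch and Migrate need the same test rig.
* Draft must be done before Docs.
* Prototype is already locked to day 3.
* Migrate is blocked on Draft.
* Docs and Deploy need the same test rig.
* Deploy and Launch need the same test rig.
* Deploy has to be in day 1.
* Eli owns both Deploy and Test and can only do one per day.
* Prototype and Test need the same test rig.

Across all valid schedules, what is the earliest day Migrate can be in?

Precedence pushes Migrate to at least day 2.
Migrate at day 2 is achievable: Draft=day 1; Docs=day 2; Deploy=day 1; Launch=day 3; Test=day 2; Migrate=day 2; Prototype=day 3.

day 2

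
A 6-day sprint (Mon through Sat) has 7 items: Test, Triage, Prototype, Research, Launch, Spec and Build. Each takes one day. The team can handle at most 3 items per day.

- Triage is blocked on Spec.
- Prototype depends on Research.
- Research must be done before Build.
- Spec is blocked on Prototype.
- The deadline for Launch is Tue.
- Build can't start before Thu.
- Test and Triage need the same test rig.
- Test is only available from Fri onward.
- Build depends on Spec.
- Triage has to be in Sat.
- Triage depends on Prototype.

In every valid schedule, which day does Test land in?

Test's window is Fri–Sat.
Triage is fixed at Sat, and Test can't share a day with Triage.
So Test must be Fri.

Fri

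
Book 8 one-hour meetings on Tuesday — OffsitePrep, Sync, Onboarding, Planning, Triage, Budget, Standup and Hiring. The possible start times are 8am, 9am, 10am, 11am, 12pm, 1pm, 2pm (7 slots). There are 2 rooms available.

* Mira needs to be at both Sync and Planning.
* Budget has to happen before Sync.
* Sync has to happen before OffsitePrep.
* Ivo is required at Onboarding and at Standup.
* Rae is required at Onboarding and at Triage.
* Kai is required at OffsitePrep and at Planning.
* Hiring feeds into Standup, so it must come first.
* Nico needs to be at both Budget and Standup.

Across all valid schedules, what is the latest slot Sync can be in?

1pm

Precedence pushes Sync to at least 9am; downstream work caps Sync at 1pm.
Sync at 1pm is achievable: Budget in 8am; Standup in 9am; Onboarding in 10am; Planning in 9am; OffsitePrep in 2pm; Hiring in 8am; Triage in 11am; Sync in 1pm.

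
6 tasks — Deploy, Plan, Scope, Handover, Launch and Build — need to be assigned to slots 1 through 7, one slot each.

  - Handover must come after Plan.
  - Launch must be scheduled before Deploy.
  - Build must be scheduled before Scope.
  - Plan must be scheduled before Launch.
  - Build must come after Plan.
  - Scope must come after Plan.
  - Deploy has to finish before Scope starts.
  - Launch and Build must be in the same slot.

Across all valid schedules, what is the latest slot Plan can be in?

Downstream work caps Plan at 4.
Plan at 4 is achievable: Handover -> 5, Build -> 5, Launch -> 5, Scope -> 7, Plan -> 4, Deploy -> 6.

4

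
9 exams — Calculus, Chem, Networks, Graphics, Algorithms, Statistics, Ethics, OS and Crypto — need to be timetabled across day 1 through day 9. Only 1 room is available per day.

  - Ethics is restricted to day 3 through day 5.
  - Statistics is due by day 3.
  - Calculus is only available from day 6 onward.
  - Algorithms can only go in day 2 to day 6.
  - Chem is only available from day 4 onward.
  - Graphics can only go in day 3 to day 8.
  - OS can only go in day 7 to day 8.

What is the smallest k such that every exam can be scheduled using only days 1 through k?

9 days

With at most 1 per day and 9 exams, at least 9 days are needed.
OS can't be placed before day 7, so the schedule must run through at least day 7.
9 works (last occupied day: day 9): for example Chem in day 4, Calculus in day 6, Crypto in day 9, Ethics in day 3, Networks in day 8, Statistics in day 1, Graphics in day 5, OS in day 7, Algorithms in day 2.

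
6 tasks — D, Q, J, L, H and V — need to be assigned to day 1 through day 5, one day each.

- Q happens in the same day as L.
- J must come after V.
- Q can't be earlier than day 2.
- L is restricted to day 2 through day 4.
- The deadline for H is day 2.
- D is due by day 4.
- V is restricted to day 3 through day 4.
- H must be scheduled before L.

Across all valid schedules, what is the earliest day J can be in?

Precedence pushes J to at least day 4.
J at day 4 is achievable: Q=day 2, J=day 4, D=day 1, L=day 2, V=day 3, H=day 1.

day 4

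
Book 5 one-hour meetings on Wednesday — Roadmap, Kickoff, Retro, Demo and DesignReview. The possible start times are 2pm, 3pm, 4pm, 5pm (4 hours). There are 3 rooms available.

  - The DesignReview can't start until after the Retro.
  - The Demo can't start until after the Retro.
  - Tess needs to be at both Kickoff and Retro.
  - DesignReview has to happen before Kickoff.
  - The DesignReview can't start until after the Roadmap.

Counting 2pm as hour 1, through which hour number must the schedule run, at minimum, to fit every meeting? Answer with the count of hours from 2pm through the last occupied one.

3 hours

The precedence chain requires at least 3 distinct hours.
With at most 3 per hour and 5 meetings, at least 2 hours are needed.
3 works (last occupied hour: 4pm): for example Demo=3pm, DesignReview=3pm, Kickoff=4pm, Retro=2pm, Roadmap=2pm.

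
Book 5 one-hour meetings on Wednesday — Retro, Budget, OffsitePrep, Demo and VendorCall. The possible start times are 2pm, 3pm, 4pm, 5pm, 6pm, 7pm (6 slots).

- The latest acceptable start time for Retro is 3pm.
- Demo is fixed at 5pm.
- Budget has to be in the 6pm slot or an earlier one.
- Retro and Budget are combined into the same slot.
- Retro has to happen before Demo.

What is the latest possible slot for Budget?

3pm

Budget's own window allows nothing later than 6pm; Budget must be in the same slot as Retro, which can't be after 3pm, so Budget is at most 3pm.
Budget at 3pm is achievable: Retro -> 3pm; Demo -> 5pm; OffsitePrep -> 2pm; Budget -> 3pm; VendorCall -> 2pm.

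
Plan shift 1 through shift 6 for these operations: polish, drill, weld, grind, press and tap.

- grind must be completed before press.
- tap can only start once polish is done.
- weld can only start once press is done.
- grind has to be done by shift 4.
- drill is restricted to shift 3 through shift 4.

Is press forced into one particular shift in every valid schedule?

press can be shift 2 (e.g. tap -> shift 2; grind -> shift 1; drill -> shift 3; press -> shift 2; polish -> shift 1; weld -> shift 3) or shift 3 (e.g. tap=shift 2, press=shift 3, drill=shift 3, weld=shift 4, grind=shift 1, polish=shift 1).

No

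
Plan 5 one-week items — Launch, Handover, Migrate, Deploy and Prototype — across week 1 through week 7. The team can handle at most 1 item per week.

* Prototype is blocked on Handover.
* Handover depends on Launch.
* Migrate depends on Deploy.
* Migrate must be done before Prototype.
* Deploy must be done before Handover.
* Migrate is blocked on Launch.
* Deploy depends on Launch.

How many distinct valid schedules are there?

42

Splitting on Launch: it can be week 1 (30), week 2 (10), week 3 (2). Listing each branch's schedules as (Handover, Migrate, Deploy, Prototype) by week number:
Launch=week 1: (3,4,2,5) (3,4,2,6) (3,4,2,7) (3,5,2,6) (3,5,2,7) (3,6,2,7) (4,3,2,5) (4,3,2,6) (4,3,2,7) (4,5,2,6) (4,5,2,7) (4,5,3,6) (4,5,3,7) (4,6,2,7) (4,6,3,7) (5,3,2,6) (5,3,2,7) (5,4,2,6) (5,4,2,7) (5,4,3,6) (5,4,3,7) (5,6,2,7) (5,6,3,7) (5,6,4,7) (6,3,2,7) (6,4,2,7) (6,4,3,7) (6,5,2,7) (6,5,3,7) (6,5,4,7) — 30.
Launch=week 2: (4,5,3,6) (4,5,3,7) (4,6,3,7) (5,4,3,6) (5,4,3,7) (5,6,3,7) (5,6,4,7) (6,4,3,7) (6,5,3,7) (6,5,4,7) — 10.
Launch=week 3: (5,6,4,7) (6,5,4,7) — 2.
Summing: 30 + 10 + 2 = 42.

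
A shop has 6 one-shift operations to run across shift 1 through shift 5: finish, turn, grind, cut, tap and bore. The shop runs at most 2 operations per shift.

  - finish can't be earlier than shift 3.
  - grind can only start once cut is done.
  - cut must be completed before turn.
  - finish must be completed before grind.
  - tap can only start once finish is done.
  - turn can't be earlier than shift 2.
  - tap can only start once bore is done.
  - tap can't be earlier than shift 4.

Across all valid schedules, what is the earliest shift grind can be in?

Precedence pushes grind to at least shift 4.
grind at shift 4 is achievable: finish in shift 3; grind in shift 4; bore in shift 1; tap in shift 4; turn in shift 2; cut in shift 1.

shift 4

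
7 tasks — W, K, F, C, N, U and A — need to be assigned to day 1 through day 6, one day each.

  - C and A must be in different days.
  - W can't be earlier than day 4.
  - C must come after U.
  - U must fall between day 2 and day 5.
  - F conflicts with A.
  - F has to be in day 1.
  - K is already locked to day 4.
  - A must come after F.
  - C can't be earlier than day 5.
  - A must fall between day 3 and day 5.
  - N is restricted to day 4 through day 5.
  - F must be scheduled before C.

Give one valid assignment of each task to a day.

N -> day 4, A -> day 3, C -> day 5, W -> day 4, K -> day 4, U -> day 2, F -> day 1

Checking: U(day 2) before C(day 5); F(day 1) before A(day 3); F(day 1) before C(day 5); F(day 1) != A(day 3); C(day 5) != A(day 3); F=day 1 in [day 1,day 1]; C=day 5 in [day 5,day 6]; N=day 4 in [day 4,day 5]; W=day 4 in [day 4,day 6]; A=day 3 in [day 3,day 5]; U=day 2 in [day 2,day 5]; K=day 4 in [day 4,day 4].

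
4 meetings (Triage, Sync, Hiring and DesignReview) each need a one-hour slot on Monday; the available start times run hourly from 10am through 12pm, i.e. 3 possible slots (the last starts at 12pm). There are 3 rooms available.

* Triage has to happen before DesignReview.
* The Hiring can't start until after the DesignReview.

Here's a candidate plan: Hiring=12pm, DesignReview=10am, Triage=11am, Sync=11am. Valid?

The Hiring can't start until after the DesignReview — holds.
Triage has to happen before DesignReview — violated.
There are 3 rooms available — holds.

No. Triage has to happen before DesignReview is not satisfied.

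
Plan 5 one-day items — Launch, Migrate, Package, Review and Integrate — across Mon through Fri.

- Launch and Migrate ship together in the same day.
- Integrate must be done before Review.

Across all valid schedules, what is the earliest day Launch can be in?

Mon

Launch at Mon is achievable: Review -> Tue; Package -> Mon; Launch -> Mon; Migrate -> Mon; Integrate -> Mon.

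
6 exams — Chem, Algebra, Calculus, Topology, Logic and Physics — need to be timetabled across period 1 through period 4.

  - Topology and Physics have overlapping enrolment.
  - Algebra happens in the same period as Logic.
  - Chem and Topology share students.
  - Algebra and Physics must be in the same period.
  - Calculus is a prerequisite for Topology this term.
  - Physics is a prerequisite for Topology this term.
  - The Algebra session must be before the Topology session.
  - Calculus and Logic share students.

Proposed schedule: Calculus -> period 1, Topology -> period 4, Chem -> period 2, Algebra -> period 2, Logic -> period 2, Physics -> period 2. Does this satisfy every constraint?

Yes, all constraints hold

Algebra and Physics must be in the same period — holds.
Calculus and Logic share students — holds.
The Algebra session must be before the Topology session — holds.
Chem and Topology share students — holds.
Topology and Physics have overlapping enrolment — holds.
Calculus is a prerequisite for Topology this term — holds.
Algebra happens in the same period as Logic — holds.
Physics is a prerequisite for Topology this term — holds.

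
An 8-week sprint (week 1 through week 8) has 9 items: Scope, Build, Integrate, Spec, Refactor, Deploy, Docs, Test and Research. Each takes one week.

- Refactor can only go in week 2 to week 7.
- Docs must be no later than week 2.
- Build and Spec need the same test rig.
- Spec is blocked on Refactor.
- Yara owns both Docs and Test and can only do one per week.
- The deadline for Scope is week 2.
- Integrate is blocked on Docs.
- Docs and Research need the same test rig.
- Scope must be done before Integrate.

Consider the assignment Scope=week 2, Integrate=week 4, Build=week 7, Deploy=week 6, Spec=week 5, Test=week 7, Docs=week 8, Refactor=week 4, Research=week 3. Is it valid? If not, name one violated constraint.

Docs and Research need the same test rig — holds.
Docs must be no later than week 2 — violated.
Scope must be done before Integrate — holds.
The deadline for Scope is week 2 — holds.
Yara owns both Docs and Test and can only do one per week — holds.
Build and Spec need the same test rig — holds.
Spec is blocked on Refactor — holds.
Refactor can only go in week 2 to week 7 — holds.
Integrate is blocked on Docs — violated.

No — it violates: Docs must be no later than week 2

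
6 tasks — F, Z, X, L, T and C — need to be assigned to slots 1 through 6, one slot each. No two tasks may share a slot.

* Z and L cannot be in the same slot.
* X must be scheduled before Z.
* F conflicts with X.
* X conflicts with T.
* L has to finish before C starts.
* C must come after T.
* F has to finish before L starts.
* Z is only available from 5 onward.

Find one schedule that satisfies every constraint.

X in 3, F in 1, Z in 5, T in 4, L in 2, C in 6

Checking: X(3) before Z(5); F(1) before L(2); L(2) before C(6); T(4) before C(6); X(3) != T(4); Z(5) != L(2); F(1) != X(3); Z=5 in [5,6]; max 1 per slot (cap 1).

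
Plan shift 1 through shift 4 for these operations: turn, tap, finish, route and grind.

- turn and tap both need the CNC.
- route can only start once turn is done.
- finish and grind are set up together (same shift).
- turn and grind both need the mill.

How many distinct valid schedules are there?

54

Splitting on turn: it can be shift 1 (27), shift 2 (18), shift 3 (9). Listing each branch's schedules as (tap, finish, route, grind) by shift number:
turn=shift 1: (2,2,2,2) (2,2,3,2) (2,2,4,2) (2,3,2,3) (2,3,3,3) (2,3,4,3) (2,4,2,4) (2,4,3,4) (2,4,4,4) (3,2,2,2) (3,2,3,2) (3,2,4,2) (3,3,2,3) (3,3,3,3) (3,3,4,3) (3,4,2,4) (3,4,3,4) (3,4,4,4) (4,2,2,2) (4,2,3,2) (4,2,4,2) (4,3,2,3) (4,3,3,3) (4,3,4,3) (4,4,2,4) (4,4,3,4) (4,4,4,4) — 27.
turn=shift 2: (1,1,3,1) (1,1,4,1) (1,3,3,3) (1,3,4,3) (1,4,3,4) (1,4,4,4) (3,1,3,1) (3,1,4,1) (3,3,3,3) (3,3,4,3) (3,4,3,4) (3,4,4,4) (4,1,3,1) (4,1,4,1) (4,3,3,3) (4,3,4,3) (4,4,3,4) (4,4,4,4) — 18.
turn=shift 3: (1,1,4,1) (1,2,4,2) (1,4,4,4) (2,1,4,1) (2,2,4,2) (2,4,4,4) (4,1,4,1) (4,2,4,2) (4,4,4,4) — 9.
Summing: 27 + 18 + 9 = 54.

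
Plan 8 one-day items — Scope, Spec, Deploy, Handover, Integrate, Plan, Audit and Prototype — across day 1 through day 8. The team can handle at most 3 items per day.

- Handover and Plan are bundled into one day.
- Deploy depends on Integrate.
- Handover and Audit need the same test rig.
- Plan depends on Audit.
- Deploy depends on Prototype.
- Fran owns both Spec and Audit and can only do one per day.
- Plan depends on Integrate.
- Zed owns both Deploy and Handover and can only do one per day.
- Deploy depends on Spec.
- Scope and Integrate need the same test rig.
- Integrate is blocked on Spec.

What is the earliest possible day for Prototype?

day 1

Downstream work caps Prototype at day 7.
Prototype at day 1 is achievable: Spec -> day 1, Handover -> day 4, Audit -> day 2, Plan -> day 4, Prototype -> day 1, Integrate -> day 2, Deploy -> day 3, Scope -> day 1.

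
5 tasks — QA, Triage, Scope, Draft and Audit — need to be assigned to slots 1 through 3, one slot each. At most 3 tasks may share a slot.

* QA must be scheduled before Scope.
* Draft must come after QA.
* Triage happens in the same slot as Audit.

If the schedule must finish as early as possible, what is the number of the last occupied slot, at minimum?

slot 2

The precedence chain requires at least 2 distinct slots.
With at most 3 per slot and 5 tasks, at least 2 slots are needed.
2 works (last occupied slot: 2): for example QA -> 1; Draft -> 2; Triage -> 1; Audit -> 1; Scope -> 2.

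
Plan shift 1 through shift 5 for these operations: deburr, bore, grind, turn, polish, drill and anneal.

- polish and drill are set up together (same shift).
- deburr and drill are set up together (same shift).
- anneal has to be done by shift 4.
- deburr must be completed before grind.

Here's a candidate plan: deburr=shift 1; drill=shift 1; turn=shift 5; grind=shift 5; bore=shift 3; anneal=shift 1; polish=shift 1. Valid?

Yes

deburr must be completed before grind — holds.
deburr and drill are set up together (same shift) — holds.
polish and drill are set up together (same shift) — holds.
anneal has to be done by shift 4 — holds.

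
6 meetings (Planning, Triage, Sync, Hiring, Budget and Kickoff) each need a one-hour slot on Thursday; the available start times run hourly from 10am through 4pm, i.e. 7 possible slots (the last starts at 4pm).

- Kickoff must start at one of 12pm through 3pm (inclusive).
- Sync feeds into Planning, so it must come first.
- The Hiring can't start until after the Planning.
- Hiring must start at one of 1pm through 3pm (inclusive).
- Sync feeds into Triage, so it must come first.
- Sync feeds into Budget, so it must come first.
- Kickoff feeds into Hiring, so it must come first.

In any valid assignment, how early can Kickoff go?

12pm

Kickoff is available from 12pm; Kickoff's own window allows nothing later than 3pm; downstream work caps Kickoff at 2pm.
Kickoff at 12pm is achievable: Budget -> 11am, Sync -> 10am, Planning -> 11am, Triage -> 11am, Hiring -> 1pm, Kickoff -> 12pm.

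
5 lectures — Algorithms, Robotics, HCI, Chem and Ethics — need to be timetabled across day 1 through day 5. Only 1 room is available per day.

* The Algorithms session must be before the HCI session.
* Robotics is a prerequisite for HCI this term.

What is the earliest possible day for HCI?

day 3

Precedence pushes HCI to at least day 2.
HCI at day 3 is achievable: Ethics -> day 5, HCI -> day 3, Algorithms -> day 1, Robotics -> day 2, Chem -> day 4.
Nothing earlier works — the capacity limit rule out every day before day 3.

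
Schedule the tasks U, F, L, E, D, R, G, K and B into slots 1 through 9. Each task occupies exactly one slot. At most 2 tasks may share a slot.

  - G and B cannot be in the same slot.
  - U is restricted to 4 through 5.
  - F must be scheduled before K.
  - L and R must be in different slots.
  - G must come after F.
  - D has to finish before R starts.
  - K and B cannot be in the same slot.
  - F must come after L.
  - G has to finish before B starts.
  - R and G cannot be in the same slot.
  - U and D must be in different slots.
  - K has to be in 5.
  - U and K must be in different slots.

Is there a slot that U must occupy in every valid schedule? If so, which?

U's window is 4–5.
K is fixed at 5, and U can't share a slot with K.
So U must be 4.

4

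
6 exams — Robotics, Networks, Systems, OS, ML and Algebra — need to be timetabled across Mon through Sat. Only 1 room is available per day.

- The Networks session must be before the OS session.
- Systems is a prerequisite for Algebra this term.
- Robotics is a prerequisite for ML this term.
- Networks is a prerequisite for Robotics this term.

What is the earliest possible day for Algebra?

Precedence pushes Algebra to at least Tue.
Algebra at Tue is achievable: Robotics=Thu, Networks=Wed, Systems=Mon, OS=Fri, ML=Sat, Algebra=Tue.

Tue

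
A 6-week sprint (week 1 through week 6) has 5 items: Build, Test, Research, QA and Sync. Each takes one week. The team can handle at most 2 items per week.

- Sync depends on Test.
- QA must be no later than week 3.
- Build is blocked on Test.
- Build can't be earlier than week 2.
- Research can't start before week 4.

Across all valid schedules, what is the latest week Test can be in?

week 5

Downstream work caps Test at week 5.
Test at week 5 is achievable: Build -> week 6, Research -> week 4, Test -> week 5, Sync -> week 6, QA -> week 1.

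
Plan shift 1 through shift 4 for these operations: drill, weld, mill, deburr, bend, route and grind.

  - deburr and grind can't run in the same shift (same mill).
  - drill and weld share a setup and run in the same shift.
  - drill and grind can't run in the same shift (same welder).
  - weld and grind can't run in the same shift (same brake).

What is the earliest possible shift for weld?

weld at shift 1 is achievable: route in shift 1, weld in shift 1, drill in shift 1, grind in shift 2, mill in shift 1, deburr in shift 1, bend in shift 1.

shift 1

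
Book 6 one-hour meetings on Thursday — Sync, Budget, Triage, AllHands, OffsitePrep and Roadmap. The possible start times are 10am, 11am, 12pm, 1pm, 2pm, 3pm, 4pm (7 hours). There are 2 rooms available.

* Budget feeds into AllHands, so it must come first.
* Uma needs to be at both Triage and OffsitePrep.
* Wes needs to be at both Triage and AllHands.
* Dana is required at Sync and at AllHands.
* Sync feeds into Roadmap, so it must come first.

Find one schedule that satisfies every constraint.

AllHands=11am; OffsitePrep=1pm; Triage=12pm; Roadmap=11am; Sync=10am; Budget=10am

Checking: Budget(10am) before AllHands(11am); Sync(10am) before Roadmap(11am); Triage(12pm) != OffsitePrep(1pm); Sync(10am) != AllHands(11am); Triage(12pm) != AllHands(11am); max 2 per hour (cap 2).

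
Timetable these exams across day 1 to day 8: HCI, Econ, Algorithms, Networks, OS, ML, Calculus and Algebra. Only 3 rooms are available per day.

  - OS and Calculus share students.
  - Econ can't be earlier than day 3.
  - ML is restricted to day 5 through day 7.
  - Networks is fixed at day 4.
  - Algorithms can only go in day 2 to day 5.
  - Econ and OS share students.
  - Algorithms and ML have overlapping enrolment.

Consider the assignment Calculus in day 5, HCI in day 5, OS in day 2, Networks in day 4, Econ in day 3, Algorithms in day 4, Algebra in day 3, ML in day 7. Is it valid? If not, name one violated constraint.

OS and Calculus share students — holds.
Econ can't be earlier than day 3 — holds.
Econ and OS share students — holds.
Algorithms and ML have overlapping enrolment — holds.
Only 3 rooms are available per day — holds.
Algorithms can only go in day 2 to day 5 — holds.
Networks is fixed at day 4 — holds.
ML is restricted to day 5 through day 7 — holds.

Yes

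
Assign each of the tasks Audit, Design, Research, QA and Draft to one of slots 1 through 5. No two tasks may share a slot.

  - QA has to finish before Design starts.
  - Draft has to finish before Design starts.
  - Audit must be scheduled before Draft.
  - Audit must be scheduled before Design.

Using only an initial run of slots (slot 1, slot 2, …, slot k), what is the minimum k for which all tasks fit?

The precedence chain requires at least 3 distinct slots.
With at most 1 per slot and 5 tasks, at least 5 slots are needed.
5 works (last occupied slot: 5): for example Design in 4, Draft in 2, QA in 3, Audit in 1, Research in 5.

5 slots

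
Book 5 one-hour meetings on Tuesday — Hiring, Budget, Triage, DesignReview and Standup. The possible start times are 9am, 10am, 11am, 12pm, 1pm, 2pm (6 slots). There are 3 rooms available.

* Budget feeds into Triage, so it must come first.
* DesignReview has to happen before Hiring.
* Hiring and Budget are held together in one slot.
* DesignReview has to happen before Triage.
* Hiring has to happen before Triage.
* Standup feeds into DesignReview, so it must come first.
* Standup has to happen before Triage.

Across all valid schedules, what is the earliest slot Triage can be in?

Precedence pushes Triage to at least 12pm.
Triage at 12pm is achievable: Standup=9am, DesignReview=10am, Hiring=11am, Triage=12pm, Budget=11am.

12pm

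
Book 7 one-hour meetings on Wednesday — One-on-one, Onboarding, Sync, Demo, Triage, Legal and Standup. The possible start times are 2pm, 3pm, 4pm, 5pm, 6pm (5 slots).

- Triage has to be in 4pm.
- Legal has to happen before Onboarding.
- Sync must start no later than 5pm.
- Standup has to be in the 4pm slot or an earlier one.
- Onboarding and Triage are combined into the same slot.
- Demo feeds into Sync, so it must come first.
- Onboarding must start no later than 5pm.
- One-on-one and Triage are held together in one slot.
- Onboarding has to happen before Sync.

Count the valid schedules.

Splitting on Demo: it can be 2pm (6), 3pm (6), 4pm (6). Listing each branch's schedules as (One-on-one, Onboarding, Sync, Triage, Legal, Standup):
Demo=2pm: (4pm,4pm,5pm,4pm,2pm,2pm) (4pm,4pm,5pm,4pm,2pm,3pm) (4pm,4pm,5pm,4pm,2pm,4pm) (4pm,4pm,5pm,4pm,3pm,2pm) (4pm,4pm,5pm,4pm,3pm,3pm) (4pm,4pm,5pm,4pm,3pm,4pm) — 6.
Demo=3pm: (4pm,4pm,5pm,4pm,2pm,2pm) (4pm,4pm,5pm,4pm,2pm,3pm) (4pm,4pm,5pm,4pm,2pm,4pm) (4pm,4pm,5pm,4pm,3pm,2pm) (4pm,4pm,5pm,4pm,3pm,3pm) (4pm,4pm,5pm,4pm,3pm,4pm) — 6.
Demo=4pm: (4pm,4pm,5pm,4pm,2pm,2pm) (4pm,4pm,5pm,4pm,2pm,3pm) (4pm,4pm,5pm,4pm,2pm,4pm) (4pm,4pm,5pm,4pm,3pm,2pm) (4pm,4pm,5pm,4pm,3pm,3pm) (4pm,4pm,5pm,4pm,3pm,4pm) — 6.
Summing: 6 + 6 + 6 = 18.

18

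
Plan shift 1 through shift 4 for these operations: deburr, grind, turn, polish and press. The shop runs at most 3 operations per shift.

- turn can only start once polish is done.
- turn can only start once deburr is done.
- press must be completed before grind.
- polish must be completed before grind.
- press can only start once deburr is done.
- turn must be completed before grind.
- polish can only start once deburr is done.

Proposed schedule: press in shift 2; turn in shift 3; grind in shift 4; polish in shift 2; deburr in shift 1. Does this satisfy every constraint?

turn can only start once polish is done — holds.
turn can only start once deburr is done — holds.
press must be completed before grind — holds.
polish can only start once deburr is done — holds.
turn must be completed before grind — holds.
polish must be completed before grind — holds.
The shop runs at most 3 operations per shift — holds.
press can only start once deburr is done — holds.

Yes, all constraints hold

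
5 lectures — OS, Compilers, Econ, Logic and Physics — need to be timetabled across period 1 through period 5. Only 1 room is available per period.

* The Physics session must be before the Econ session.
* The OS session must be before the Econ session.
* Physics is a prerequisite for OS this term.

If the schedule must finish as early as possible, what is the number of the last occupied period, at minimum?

The precedence chain requires at least 3 distinct periods.
With at most 1 per period and 5 lectures, at least 5 periods are needed.
5 works (last occupied period: period 5): for example Physics -> period 1; Logic -> period 5; Compilers -> period 4; Econ -> period 3; OS -> period 2.

period 5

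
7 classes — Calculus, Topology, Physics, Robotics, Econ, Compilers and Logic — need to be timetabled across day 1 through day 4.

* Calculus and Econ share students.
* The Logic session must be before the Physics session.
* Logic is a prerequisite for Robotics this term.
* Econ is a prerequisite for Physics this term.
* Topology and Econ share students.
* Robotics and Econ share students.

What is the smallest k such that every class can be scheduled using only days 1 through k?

2

The precedence chain requires at least 2 distinct days.
2 works (last occupied day: day 2): for example Robotics=day 2; Econ=day 1; Logic=day 1; Calculus=day 2; Topology=day 2; Compilers=day 1; Physics=day 2.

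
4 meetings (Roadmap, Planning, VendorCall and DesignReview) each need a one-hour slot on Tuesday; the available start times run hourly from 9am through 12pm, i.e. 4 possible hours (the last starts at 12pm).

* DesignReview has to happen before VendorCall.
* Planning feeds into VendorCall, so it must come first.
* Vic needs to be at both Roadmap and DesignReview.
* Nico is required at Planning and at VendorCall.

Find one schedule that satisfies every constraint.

VendorCall=10am; Planning=9am; Roadmap=10am; DesignReview=9am

Checking: DesignReview(9am) before VendorCall(10am); Planning(9am) before VendorCall(10am); Planning(9am) != VendorCall(10am); Roadmap(10am) != DesignReview(9am).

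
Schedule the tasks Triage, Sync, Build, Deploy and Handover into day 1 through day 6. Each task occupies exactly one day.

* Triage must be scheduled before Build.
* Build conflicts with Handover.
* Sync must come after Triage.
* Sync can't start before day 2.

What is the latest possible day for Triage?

Downstream work caps Triage at day 5.
Triage at day 5 is achievable: Deploy in day 1, Handover in day 1, Triage in day 5, Build in day 6, Sync in day 6.

day 5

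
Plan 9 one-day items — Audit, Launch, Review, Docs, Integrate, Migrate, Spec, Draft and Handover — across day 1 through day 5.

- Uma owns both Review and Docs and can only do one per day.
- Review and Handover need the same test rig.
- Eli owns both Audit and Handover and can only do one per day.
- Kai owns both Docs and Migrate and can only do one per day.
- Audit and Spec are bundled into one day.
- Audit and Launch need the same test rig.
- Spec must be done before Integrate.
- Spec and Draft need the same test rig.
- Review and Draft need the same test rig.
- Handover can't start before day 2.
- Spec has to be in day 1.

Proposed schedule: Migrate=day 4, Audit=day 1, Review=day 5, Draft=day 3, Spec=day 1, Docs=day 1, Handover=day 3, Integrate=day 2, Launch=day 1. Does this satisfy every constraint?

No — it violates: Audit and Launch need the same test rig

Audit and Launch need the same test rig — violated.
Eli owns both Audit and Handover and can only do one per day — holds.
Review and Draft need the same test rig — holds.
Uma owns both Review and Docs and can only do one per day — holds.
Handover can't start before day 2 — holds.
Review and Handover need the same test rig — holds.
Kai owns both Docs and Migrate and can only do one per day — holds.
Spec and Draft need the same test rig — holds.
Audit and Spec are bundled into one day — holds.
Spec has to be in day 1 — holds.
Spec must be done before Integrate — holds.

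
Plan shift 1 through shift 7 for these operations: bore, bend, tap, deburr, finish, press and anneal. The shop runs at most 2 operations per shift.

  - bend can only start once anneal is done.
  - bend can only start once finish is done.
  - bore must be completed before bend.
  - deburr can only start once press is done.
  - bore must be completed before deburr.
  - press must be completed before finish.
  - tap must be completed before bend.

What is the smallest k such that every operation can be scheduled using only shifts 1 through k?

The precedence chain requires at least 3 distinct shifts.
With at most 2 per shift and 7 operations, at least 4 shifts are needed.
4 works (last occupied shift: shift 4): for example bend -> shift 4, press -> shift 1, anneal -> shift 3, deburr -> shift 2, bore -> shift 1, tap -> shift 3, finish -> shift 2.

4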